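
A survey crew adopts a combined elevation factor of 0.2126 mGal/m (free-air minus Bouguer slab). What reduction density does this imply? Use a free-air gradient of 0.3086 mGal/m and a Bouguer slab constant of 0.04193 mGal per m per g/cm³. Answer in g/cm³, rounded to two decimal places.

0.2126 = 0.3086 − 0.04193 × ρ
ρ = (0.3086 − 0.2126) / 0.04193 = 2.29 g/cm³

2.29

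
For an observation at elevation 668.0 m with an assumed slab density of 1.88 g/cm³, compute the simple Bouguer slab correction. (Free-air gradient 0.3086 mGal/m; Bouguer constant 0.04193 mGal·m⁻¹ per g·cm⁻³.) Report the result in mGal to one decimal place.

52.7

Bouguer slab correction = 0.04193 × 1.88 × 668.0 = 52.7 mGal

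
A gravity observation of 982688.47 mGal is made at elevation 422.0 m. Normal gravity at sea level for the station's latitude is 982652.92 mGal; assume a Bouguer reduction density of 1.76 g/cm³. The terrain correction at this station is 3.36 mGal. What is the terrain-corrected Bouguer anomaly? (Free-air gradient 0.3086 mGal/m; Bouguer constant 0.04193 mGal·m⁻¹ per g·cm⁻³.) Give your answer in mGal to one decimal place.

Free-air correction = 0.3086 × 422.0 = 130.23 mGal
Free-air anomaly = 982688.47 − 982652.92 + (130.23) = 165.78 mGal
Bouguer slab correction = 0.04193 × 1.76 × 422.0 = 31.14 mGal
Simple Bouguer anomaly = 165.78 − (31.14) = 134.64 mGal
Complete Bouguer anomaly = 134.64 + 3.36 = 138.00 mGal

138.0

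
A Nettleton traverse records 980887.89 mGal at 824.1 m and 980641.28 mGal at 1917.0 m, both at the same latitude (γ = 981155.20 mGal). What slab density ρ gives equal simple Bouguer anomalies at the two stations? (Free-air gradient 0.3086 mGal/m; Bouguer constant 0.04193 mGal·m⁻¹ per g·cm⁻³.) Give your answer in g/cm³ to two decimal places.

Δg_obs = 980641.28 − 980887.89 = -246.61 mGal over Δh = 1917.0 − 824.1 = 1092.9 m
Equal Bouguer anomalies ⇒ Δg_obs + (0.3086 − 0.04193ρ)·Δh = 0
0.3086 − 0.04193ρ = −Δg_obs/Δh = 0.22565
ρ = (0.3086 − 0.22565) / 0.04193 = 1.98 g/cm³

1.98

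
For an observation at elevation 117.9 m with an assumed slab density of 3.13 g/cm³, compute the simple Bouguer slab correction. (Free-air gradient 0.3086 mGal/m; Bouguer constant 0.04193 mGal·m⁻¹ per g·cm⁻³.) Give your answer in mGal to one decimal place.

15.5

Bouguer slab correction = 0.04193 × 3.13 × 117.9 = 15.5 mGal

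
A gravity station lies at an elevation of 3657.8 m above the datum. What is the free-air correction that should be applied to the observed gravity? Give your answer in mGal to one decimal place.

1128.8

Free-air correction = 0.3086 × 3657.8 = 1128.8 mGal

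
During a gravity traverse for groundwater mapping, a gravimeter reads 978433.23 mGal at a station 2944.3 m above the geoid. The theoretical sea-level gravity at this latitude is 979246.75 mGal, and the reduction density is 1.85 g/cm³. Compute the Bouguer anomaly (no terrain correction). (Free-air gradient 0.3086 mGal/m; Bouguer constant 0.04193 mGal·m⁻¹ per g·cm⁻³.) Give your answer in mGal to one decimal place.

-133.3

Free-air correction = 0.3086 × 2944.3 = 908.61 mGal
Free-air anomaly = 978433.23 − 979246.75 + (908.61) = 95.09 mGal
Bouguer slab correction = 0.04193 × 1.85 × 2944.3 = 228.39 mGal
Simple Bouguer anomaly = 95.09 − (228.39) = -133.30 mGal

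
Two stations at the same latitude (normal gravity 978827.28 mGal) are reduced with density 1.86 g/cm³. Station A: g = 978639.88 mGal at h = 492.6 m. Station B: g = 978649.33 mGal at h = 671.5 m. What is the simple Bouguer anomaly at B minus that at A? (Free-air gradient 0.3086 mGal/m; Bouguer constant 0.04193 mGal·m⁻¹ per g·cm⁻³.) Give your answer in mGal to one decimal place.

50.7

Δg_SB(A) = 978639.88 − 978827.28 + 0.3086×492.6 − 0.04193×1.86×492.6 = -73.80 mGal
Δg_SB(B) = 978649.33 − 978827.28 + 0.3086×671.5 − 0.04193×1.86×671.5 = -23.10 mGal
Difference = -23.10 − (-73.80) = 50.70 mGal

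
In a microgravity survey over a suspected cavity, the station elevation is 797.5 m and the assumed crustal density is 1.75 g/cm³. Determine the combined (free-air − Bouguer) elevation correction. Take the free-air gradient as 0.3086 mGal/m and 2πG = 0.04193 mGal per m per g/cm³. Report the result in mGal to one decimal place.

Combined gradient = 0.3086 − 0.04193 × 1.75 = 0.2352225 mGal/m
Combined elevation correction = 0.2352225 × 797.5 = 187.6 mGal

187.6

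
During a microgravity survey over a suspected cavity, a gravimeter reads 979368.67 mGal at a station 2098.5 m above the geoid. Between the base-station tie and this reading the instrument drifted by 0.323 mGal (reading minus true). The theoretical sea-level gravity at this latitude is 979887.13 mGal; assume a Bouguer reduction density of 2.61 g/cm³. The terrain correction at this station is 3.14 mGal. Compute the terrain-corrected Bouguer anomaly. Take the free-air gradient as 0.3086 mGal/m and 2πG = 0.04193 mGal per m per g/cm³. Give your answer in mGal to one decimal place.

-97.7

Drift-corrected reading = 979368.67 − (0.323) = 979368.347 mGal
Free-air correction = 0.3086 × 2098.5 = 647.60 mGal
Free-air anomaly = 979368.347 − 979887.13 + (647.60) = 128.817 mGal
Bouguer slab correction = 0.04193 × 2.61 × 2098.5 = 229.65 mGal
Simple Bouguer anomaly = 128.817 − (229.65) = -100.833 mGal
Complete Bouguer anomaly = -100.833 + 3.14 = -97.693 mGal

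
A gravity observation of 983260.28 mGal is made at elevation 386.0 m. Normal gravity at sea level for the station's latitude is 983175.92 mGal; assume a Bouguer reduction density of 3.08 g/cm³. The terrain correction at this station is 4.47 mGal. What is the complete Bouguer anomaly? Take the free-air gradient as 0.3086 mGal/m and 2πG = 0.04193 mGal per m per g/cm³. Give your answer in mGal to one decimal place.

Free-air correction = 0.3086 × 386.0 = 119.12 mGal
Free-air anomaly = 983260.28 − 983175.92 + (119.12) = 203.48 mGal
Bouguer slab correction = 0.04193 × 3.08 × 386.0 = 49.85 mGal
Simple Bouguer anomaly = 203.48 − (49.85) = 153.63 mGal
Complete Bouguer anomaly = 153.63 + 4.47 = 158.10 mGal

158.1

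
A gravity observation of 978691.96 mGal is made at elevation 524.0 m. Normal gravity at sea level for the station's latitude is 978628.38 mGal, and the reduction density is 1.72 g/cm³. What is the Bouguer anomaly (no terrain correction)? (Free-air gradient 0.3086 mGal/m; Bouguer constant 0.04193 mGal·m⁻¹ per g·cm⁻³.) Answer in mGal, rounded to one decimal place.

Free-air correction = 0.3086 × 524.0 = 161.71 mGal
Free-air anomaly = 978691.96 − 978628.38 + (161.71) = 225.29 mGal
Bouguer slab correction = 0.04193 × 1.72 × 524.0 = 37.79 mGal
Simple Bouguer anomaly = 225.29 − (37.79) = 187.50 mGal

187.5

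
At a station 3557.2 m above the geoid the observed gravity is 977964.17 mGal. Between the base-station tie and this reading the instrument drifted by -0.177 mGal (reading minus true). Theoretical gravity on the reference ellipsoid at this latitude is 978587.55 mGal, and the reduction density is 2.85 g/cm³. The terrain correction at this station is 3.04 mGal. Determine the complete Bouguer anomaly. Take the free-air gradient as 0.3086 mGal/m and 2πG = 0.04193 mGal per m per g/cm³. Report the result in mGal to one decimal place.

52.5

Drift-corrected reading = 977964.17 − (-0.177) = 977964.347 mGal
Free-air correction = 0.3086 × 3557.2 = 1097.75 mGal
Free-air anomaly = 977964.347 − 978587.55 + (1097.75) = 474.547 mGal
Bouguer slab correction = 0.04193 × 2.85 × 3557.2 = 425.09 mGal
Simple Bouguer anomaly = 474.547 − (425.09) = 49.457 mGal
Complete Bouguer anomaly = 49.457 + 3.04 = 52.497 mGal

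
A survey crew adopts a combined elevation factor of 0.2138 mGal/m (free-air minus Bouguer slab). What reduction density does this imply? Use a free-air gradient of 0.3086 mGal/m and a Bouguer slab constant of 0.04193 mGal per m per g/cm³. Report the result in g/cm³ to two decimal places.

0.2138 = 0.3086 − 0.04193 × ρ
ρ = (0.3086 − 0.2138) / 0.04193 = 2.26 g/cm³

2.26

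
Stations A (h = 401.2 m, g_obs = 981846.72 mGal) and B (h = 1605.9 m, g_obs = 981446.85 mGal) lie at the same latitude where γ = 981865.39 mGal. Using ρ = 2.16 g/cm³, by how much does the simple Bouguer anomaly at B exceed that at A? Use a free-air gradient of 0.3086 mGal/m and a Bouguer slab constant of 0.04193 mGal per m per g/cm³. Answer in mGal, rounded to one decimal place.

-137.2

Δg_SB(A) = 981846.72 − 981865.39 + 0.3086×401.2 − 0.04193×2.16×401.2 = 68.80 mGal
Δg_SB(B) = 981446.85 − 981865.39 + 0.3086×1605.9 − 0.04193×2.16×1605.9 = -68.40 mGal
Difference = -68.40 − (68.80) = -137.20 mGal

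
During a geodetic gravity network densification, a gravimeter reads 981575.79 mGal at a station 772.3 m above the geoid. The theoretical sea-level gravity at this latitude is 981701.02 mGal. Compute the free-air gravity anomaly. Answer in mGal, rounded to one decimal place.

113.1

Free-air correction = 0.3086 × 772.3 = 238.33 mGal
Free-air anomaly = 981575.79 − 981701.02 + (238.33) = 113.10 mGal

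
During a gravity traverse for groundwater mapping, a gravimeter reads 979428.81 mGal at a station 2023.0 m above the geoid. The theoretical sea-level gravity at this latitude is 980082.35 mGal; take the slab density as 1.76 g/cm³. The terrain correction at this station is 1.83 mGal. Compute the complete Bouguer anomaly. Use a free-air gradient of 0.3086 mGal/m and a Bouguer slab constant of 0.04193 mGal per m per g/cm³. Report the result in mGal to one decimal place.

Free-air correction = 0.3086 × 2023.0 = 624.30 mGal
Free-air anomaly = 979428.81 − 980082.35 + (624.30) = -29.24 mGal
Bouguer slab correction = 0.04193 × 1.76 × 2023.0 = 149.29 mGal
Simple Bouguer anomaly = -29.24 − (149.29) = -178.53 mGal
Complete Bouguer anomaly = -178.53 + 1.83 = -176.70 mGal

-176.7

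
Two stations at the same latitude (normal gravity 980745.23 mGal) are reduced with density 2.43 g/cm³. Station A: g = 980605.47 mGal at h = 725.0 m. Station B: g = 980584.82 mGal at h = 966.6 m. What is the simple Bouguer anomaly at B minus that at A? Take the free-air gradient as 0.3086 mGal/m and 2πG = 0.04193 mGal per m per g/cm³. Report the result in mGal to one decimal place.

Δg_SB(A) = 980605.47 − 980745.23 + 0.3086×725.0 − 0.04193×2.43×725.0 = 10.10 mGal
Δg_SB(B) = 980584.82 − 980745.23 + 0.3086×966.6 − 0.04193×2.43×966.6 = 39.40 mGal
Difference = 39.40 − (10.10) = 29.30 mGal

29.3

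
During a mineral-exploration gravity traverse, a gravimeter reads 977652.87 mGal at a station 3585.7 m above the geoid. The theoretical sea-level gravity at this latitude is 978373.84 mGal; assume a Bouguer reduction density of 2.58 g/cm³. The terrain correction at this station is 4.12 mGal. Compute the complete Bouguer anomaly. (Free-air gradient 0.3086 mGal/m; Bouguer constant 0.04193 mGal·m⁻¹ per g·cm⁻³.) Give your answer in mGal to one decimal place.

Free-air correction = 0.3086 × 3585.7 = 1106.55 mGal
Free-air anomaly = 977652.87 − 978373.84 + (1106.55) = 385.58 mGal
Bouguer slab correction = 0.04193 × 2.58 × 3585.7 = 387.90 mGal
Simple Bouguer anomaly = 385.58 − (387.90) = -2.32 mGal
Complete Bouguer anomaly = -2.32 + 4.12 = 1.80 mGal

1.8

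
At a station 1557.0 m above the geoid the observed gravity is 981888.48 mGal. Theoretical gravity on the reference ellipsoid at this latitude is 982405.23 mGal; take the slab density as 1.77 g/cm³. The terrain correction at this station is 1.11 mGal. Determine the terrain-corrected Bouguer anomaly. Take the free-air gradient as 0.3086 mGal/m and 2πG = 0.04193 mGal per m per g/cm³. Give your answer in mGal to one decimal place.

Free-air correction = 0.3086 × 1557.0 = 480.49 mGal
Free-air anomaly = 981888.48 − 982405.23 + (480.49) = -36.26 mGal
Bouguer slab correction = 0.04193 × 1.77 × 1557.0 = 115.55 mGal
Simple Bouguer anomaly = -36.26 − (115.55) = -151.81 mGal
Complete Bouguer anomaly = -151.81 + 1.11 = -150.70 mGal

-150.7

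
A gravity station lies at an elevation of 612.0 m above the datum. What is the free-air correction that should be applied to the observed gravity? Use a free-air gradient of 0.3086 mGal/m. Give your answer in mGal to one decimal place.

Free-air correction = 0.3086 × 612.0 = 188.9 mGal

188.9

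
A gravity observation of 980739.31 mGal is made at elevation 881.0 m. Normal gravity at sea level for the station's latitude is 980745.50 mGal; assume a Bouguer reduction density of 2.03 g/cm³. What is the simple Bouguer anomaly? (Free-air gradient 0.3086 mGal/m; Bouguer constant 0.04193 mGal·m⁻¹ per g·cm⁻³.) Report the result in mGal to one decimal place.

Free-air correction = 0.3086 × 881.0 = 271.88 mGal
Free-air anomaly = 980739.31 − 980745.50 + (271.88) = 265.69 mGal
Bouguer slab correction = 0.04193 × 2.03 × 881.0 = 74.99 mGal
Simple Bouguer anomaly = 265.69 − (74.99) = 190.70 mGal

190.7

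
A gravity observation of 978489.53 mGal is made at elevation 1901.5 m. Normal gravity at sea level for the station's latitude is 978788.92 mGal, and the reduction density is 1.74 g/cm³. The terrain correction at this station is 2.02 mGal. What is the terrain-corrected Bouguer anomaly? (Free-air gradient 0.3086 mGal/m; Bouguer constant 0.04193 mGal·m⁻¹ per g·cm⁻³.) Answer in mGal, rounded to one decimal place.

150.7

Free-air correction = 0.3086 × 1901.5 = 586.80 mGal
Free-air anomaly = 978489.53 − 978788.92 + (586.80) = 287.41 mGal
Bouguer slab correction = 0.04193 × 1.74 × 1901.5 = 138.73 mGal
Simple Bouguer anomaly = 287.41 − (138.73) = 148.68 mGal
Complete Bouguer anomaly = 148.68 + 2.02 = 150.70 mGal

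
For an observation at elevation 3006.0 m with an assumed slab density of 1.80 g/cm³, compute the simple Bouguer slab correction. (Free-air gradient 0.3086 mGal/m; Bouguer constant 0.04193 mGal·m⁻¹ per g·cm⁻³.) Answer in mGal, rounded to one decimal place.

Bouguer slab correction = 0.04193 × 1.80 × 3006.0 = 226.9 mGal

226.9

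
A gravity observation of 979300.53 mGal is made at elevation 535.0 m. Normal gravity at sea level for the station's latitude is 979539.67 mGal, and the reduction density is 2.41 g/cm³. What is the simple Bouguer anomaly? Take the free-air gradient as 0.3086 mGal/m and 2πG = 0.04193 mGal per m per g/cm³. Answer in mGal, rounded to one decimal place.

-128.1

Free-air correction = 0.3086 × 535.0 = 165.10 mGal
Free-air anomaly = 979300.53 − 979539.67 + (165.10) = -74.04 mGal
Bouguer slab correction = 0.04193 × 2.41 × 535.0 = 54.06 mGal
Simple Bouguer anomaly = -74.04 − (54.06) = -128.10 mGal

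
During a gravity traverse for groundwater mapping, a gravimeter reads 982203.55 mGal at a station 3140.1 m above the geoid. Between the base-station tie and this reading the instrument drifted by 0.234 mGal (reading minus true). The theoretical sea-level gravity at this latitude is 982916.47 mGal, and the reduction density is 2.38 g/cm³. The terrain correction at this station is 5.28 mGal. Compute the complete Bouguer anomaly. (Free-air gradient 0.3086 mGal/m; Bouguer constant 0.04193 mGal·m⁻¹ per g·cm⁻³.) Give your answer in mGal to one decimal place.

Drift-corrected reading = 982203.55 − (0.234) = 982203.316 mGal
Free-air correction = 0.3086 × 3140.1 = 969.03 mGal
Free-air anomaly = 982203.316 − 982916.47 + (969.03) = 255.876 mGal
Bouguer slab correction = 0.04193 × 2.38 × 3140.1 = 313.36 mGal
Simple Bouguer anomaly = 255.876 − (313.36) = -57.484 mGal
Complete Bouguer anomaly = -57.484 + 5.28 = -52.204 mGal

-52.2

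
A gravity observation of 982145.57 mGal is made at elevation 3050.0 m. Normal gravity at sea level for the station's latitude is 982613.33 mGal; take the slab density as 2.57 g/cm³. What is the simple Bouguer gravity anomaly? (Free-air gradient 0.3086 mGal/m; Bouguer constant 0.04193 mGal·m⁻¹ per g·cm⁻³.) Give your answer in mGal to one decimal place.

Free-air correction = 0.3086 × 3050.0 = 941.23 mGal
Free-air anomaly = 982145.57 − 982613.33 + (941.23) = 473.47 mGal
Bouguer slab correction = 0.04193 × 2.57 × 3050.0 = 328.67 mGal
Simple Bouguer anomaly = 473.47 − (328.67) = 144.80 mGal

144.8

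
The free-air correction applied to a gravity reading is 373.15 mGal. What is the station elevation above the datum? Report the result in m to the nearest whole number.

h = 373.15 / 0.3086 = 1209.17 m

1209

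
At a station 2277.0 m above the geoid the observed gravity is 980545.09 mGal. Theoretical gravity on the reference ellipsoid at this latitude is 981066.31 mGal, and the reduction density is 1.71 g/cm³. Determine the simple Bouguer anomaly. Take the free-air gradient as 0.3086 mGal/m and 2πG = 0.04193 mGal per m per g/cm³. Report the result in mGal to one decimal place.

18.2

Free-air correction = 0.3086 × 2277.0 = 702.68 mGal
Free-air anomaly = 980545.09 − 981066.31 + (702.68) = 181.46 mGal
Bouguer slab correction = 0.04193 × 1.71 × 2277.0 = 163.26 mGal
Simple Bouguer anomaly = 181.46 − (163.26) = 18.20 mGal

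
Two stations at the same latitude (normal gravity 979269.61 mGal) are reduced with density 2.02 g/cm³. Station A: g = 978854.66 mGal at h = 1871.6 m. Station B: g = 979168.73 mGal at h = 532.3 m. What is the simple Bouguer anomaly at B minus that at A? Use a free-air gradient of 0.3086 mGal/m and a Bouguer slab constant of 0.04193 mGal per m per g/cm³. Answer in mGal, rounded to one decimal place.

Δg_SB(A) = 978854.66 − 979269.61 + 0.3086×1871.6 − 0.04193×2.02×1871.6 = 4.10 mGal
Δg_SB(B) = 979168.73 − 979269.61 + 0.3086×532.3 − 0.04193×2.02×532.3 = 18.30 mGal
Difference = 18.30 − (4.10) = 14.20 mGal

14.2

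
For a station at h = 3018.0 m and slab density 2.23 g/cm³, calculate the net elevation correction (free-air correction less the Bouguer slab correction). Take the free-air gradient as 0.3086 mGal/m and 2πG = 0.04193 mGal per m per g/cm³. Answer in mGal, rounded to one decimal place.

Combined gradient = 0.3086 − 0.04193 × 2.23 = 0.2150961 mGal/m
Combined elevation correction = 0.2150961 × 3018.0 = 649.2 mGal

649.2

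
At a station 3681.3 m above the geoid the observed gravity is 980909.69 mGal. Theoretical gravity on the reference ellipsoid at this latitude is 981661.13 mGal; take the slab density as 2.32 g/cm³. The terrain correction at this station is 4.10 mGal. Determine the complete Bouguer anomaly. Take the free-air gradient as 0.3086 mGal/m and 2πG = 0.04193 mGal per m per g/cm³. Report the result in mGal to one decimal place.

30.6

Free-air correction = 0.3086 × 3681.3 = 1136.05 mGal
Free-air anomaly = 980909.69 − 981661.13 + (1136.05) = 384.61 mGal
Bouguer slab correction = 0.04193 × 2.32 × 3681.3 = 358.11 mGal
Simple Bouguer anomaly = 384.61 − (358.11) = 26.50 mGal
Complete Bouguer anomaly = 26.50 + 4.10 = 30.60 mGal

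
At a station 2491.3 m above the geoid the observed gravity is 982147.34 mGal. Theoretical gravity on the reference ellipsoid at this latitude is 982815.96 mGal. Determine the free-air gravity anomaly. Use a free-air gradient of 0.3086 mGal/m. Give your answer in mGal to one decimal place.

100.2

Free-air correction = 0.3086 × 2491.3 = 768.82 mGal
Free-air anomaly = 982147.34 − 982815.96 + (768.82) = 100.20 mGal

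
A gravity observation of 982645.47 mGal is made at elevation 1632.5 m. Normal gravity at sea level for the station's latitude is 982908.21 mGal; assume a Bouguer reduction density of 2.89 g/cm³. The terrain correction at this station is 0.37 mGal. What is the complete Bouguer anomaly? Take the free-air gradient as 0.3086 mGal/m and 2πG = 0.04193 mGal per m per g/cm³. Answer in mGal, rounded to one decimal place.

Free-air correction = 0.3086 × 1632.5 = 503.79 mGal
Free-air anomaly = 982645.47 − 982908.21 + (503.79) = 241.05 mGal
Bouguer slab correction = 0.04193 × 2.89 × 1632.5 = 197.82 mGal
Simple Bouguer anomaly = 241.05 − (197.82) = 43.23 mGal
Complete Bouguer anomaly = 43.23 + 0.37 = 43.60 mGal

43.6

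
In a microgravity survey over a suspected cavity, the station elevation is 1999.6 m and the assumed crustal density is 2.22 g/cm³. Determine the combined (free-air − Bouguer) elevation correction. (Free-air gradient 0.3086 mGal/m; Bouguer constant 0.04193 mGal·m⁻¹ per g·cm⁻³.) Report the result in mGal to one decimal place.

430.9

Combined gradient = 0.3086 − 0.04193 × 2.22 = 0.2155154 mGal/m
Combined elevation correction = 0.2155154 × 1999.6 = 430.9 mGal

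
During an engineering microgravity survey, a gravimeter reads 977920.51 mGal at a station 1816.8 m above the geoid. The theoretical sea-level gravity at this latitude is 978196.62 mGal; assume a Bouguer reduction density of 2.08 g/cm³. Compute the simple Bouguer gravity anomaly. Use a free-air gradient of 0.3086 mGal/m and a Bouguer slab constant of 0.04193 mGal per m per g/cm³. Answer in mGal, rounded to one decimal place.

Free-air correction = 0.3086 × 1816.8 = 560.66 mGal
Free-air anomaly = 977920.51 − 978196.62 + (560.66) = 284.55 mGal
Bouguer slab correction = 0.04193 × 2.08 × 1816.8 = 158.45 mGal
Simple Bouguer anomaly = 284.55 − (158.45) = 126.10 mGal

126.1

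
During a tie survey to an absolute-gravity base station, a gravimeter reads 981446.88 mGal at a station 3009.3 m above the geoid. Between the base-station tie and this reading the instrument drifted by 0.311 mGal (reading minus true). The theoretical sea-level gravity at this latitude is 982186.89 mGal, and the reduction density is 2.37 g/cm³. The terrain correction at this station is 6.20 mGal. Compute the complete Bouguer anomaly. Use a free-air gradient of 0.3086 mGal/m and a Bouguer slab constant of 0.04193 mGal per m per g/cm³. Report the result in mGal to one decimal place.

-104.5

Drift-corrected reading = 981446.88 − (0.311) = 981446.569 mGal
Free-air correction = 0.3086 × 3009.3 = 928.67 mGal
Free-air anomaly = 981446.569 − 982186.89 + (928.67) = 188.349 mGal
Bouguer slab correction = 0.04193 × 2.37 × 3009.3 = 299.05 mGal
Simple Bouguer anomaly = 188.349 − (299.05) = -110.701 mGal
Complete Bouguer anomaly = -110.701 + 6.20 = -104.501 mGal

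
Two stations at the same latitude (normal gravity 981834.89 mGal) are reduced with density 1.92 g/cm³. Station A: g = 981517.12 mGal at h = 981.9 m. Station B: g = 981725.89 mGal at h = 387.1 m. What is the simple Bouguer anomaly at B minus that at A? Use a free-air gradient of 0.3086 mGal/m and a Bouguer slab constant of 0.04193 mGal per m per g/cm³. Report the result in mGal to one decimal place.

73.1

Δg_SB(A) = 981517.12 − 981834.89 + 0.3086×981.9 − 0.04193×1.92×981.9 = -93.80 mGal
Δg_SB(B) = 981725.89 − 981834.89 + 0.3086×387.1 − 0.04193×1.92×387.1 = -20.70 mGal
Difference = -20.70 − (-93.80) = 73.10 mGal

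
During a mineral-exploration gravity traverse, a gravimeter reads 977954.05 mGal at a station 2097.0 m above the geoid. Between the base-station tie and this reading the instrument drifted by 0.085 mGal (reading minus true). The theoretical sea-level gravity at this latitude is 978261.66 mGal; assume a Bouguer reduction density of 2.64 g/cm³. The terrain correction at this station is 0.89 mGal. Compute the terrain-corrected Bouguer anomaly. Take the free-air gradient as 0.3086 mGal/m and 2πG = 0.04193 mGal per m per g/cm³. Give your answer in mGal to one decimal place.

108.2

Drift-corrected reading = 977954.05 − (0.085) = 977953.965 mGal
Free-air correction = 0.3086 × 2097.0 = 647.13 mGal
Free-air anomaly = 977953.965 − 978261.66 + (647.13) = 339.435 mGal
Bouguer slab correction = 0.04193 × 2.64 × 2097.0 = 232.13 mGal
Simple Bouguer anomaly = 339.435 − (232.13) = 107.305 mGal
Complete Bouguer anomaly = 107.305 + 0.89 = 108.195 mGal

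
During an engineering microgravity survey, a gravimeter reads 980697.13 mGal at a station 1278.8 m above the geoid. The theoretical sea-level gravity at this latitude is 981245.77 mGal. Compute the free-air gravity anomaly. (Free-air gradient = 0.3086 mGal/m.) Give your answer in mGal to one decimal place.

-154.0

Free-air correction = 0.3086 × 1278.8 = 394.64 mGal
Free-air anomaly = 980697.13 − 981245.77 + (394.64) = -154.00 mGal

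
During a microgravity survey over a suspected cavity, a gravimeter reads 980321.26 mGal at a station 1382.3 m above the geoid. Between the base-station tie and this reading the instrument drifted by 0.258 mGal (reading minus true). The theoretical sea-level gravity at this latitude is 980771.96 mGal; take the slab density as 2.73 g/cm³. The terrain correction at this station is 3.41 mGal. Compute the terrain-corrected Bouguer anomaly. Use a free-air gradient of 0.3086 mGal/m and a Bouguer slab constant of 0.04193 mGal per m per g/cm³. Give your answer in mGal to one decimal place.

-179.2

Drift-corrected reading = 980321.26 − (0.258) = 980321.002 mGal
Free-air correction = 0.3086 × 1382.3 = 426.58 mGal
Free-air anomaly = 980321.002 − 980771.96 + (426.58) = -24.378 mGal
Bouguer slab correction = 0.04193 × 2.73 × 1382.3 = 158.23 mGal
Simple Bouguer anomaly = -24.378 − (158.23) = -182.608 mGal
Complete Bouguer anomaly = -182.608 + 3.41 = -179.198 mGal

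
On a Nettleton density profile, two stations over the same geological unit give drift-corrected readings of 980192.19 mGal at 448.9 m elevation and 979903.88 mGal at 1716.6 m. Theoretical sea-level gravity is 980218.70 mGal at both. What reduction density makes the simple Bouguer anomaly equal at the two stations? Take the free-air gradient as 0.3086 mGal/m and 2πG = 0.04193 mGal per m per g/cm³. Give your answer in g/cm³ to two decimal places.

Δg_obs = 979903.88 − 980192.19 = -288.31 mGal over Δh = 1716.6 − 448.9 = 1267.7 m
Equal Bouguer anomalies ⇒ Δg_obs + (0.3086 − 0.04193ρ)·Δh = 0
0.3086 − 0.04193ρ = −Δg_obs/Δh = 0.22743
ρ = (0.3086 − 0.22743) / 0.04193 = 1.94 g/cm³

1.94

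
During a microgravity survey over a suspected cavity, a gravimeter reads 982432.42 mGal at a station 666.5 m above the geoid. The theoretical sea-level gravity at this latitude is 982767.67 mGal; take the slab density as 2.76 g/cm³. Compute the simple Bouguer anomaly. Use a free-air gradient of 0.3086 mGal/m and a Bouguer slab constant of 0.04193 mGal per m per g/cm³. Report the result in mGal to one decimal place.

Free-air correction = 0.3086 × 666.5 = 205.68 mGal
Free-air anomaly = 982432.42 − 982767.67 + (205.68) = -129.57 mGal
Bouguer slab correction = 0.04193 × 2.76 × 666.5 = 77.13 mGal
Simple Bouguer anomaly = -129.57 − (77.13) = -206.70 mGal

-206.7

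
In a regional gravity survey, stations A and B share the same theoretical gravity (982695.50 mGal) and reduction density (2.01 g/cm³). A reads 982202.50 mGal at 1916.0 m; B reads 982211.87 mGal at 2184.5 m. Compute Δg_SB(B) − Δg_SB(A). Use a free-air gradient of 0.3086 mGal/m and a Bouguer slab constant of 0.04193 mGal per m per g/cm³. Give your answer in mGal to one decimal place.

69.6

Δg_SB(A) = 982202.50 − 982695.50 + 0.3086×1916.0 − 0.04193×2.01×1916.0 = -63.20 mGal
Δg_SB(B) = 982211.87 − 982695.50 + 0.3086×2184.5 − 0.04193×2.01×2184.5 = 6.40 mGal
Difference = 6.40 − (-63.20) = 69.60 mGal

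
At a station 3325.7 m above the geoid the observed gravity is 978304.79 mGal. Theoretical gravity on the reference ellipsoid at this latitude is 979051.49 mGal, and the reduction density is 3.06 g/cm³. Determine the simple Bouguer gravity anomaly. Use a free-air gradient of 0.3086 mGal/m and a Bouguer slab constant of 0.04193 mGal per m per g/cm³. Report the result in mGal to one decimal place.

-147.1

Free-air correction = 0.3086 × 3325.7 = 1026.31 mGal
Free-air anomaly = 978304.79 − 979051.49 + (1026.31) = 279.61 mGal
Bouguer slab correction = 0.04193 × 3.06 × 3325.7 = 426.71 mGal
Simple Bouguer anomaly = 279.61 − (426.71) = -147.10 mGal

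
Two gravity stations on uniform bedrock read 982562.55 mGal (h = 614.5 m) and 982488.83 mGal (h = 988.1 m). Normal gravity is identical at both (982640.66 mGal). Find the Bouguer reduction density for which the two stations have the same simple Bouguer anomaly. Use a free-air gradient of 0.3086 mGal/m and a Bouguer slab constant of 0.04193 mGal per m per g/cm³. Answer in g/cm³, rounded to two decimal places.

Δg_obs = 982488.83 − 982562.55 = -73.72 mGal over Δh = 988.1 − 614.5 = 373.6 m
Equal Bouguer anomalies ⇒ Δg_obs + (0.3086 − 0.04193ρ)·Δh = 0
0.3086 − 0.04193ρ = −Δg_obs/Δh = 0.19732
ρ = (0.3086 − 0.19732) / 0.04193 = 2.65 g/cm³

2.65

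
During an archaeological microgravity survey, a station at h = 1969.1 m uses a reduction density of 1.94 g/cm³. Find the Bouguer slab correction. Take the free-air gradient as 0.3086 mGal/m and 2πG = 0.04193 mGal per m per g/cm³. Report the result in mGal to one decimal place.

Bouguer slab correction = 0.04193 × 1.94 × 1969.1 = 160.2 mGal

160.2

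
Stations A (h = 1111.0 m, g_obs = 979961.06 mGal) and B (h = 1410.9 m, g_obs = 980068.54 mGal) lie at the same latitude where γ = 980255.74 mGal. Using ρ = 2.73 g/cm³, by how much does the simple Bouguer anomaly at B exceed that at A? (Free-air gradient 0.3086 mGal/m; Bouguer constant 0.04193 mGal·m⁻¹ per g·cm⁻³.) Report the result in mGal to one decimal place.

165.7

Δg_SB(A) = 979961.06 − 980255.74 + 0.3086×1111.0 − 0.04193×2.73×1111.0 = -79.00 mGal
Δg_SB(B) = 980068.54 − 980255.74 + 0.3086×1410.9 − 0.04193×2.73×1410.9 = 86.70 mGal
Difference = 86.70 − (-79.00) = 165.70 mGal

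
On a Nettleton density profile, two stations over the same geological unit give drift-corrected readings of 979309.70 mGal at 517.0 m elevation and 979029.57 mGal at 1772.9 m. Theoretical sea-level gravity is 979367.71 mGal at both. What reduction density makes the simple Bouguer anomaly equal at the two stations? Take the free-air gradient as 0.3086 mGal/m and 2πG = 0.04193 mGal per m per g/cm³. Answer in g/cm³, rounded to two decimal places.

Δg_obs = 979029.57 − 979309.70 = -280.13 mGal over Δh = 1772.9 − 517.0 = 1255.9 m
Equal Bouguer anomalies ⇒ Δg_obs + (0.3086 − 0.04193ρ)·Δh = 0
0.3086 − 0.04193ρ = −Δg_obs/Δh = 0.22305
ρ = (0.3086 − 0.22305) / 0.04193 = 2.04 g/cm³

2.04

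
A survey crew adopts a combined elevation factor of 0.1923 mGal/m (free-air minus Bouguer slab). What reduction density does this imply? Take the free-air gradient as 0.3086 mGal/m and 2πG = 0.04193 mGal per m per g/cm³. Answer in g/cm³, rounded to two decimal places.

0.1923 = 0.3086 − 0.04193 × ρ
ρ = (0.3086 − 0.1923) / 0.04193 = 2.77 g/cm³

2.77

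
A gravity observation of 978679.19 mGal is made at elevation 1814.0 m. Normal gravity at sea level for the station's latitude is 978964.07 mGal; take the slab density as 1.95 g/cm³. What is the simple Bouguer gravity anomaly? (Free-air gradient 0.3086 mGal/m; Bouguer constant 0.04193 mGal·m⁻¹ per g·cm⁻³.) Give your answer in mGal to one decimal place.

Free-air correction = 0.3086 × 1814.0 = 559.80 mGal
Free-air anomaly = 978679.19 − 978964.07 + (559.80) = 274.92 mGal
Bouguer slab correction = 0.04193 × 1.95 × 1814.0 = 148.32 mGal
Simple Bouguer anomaly = 274.92 − (148.32) = 126.60 mGal

126.6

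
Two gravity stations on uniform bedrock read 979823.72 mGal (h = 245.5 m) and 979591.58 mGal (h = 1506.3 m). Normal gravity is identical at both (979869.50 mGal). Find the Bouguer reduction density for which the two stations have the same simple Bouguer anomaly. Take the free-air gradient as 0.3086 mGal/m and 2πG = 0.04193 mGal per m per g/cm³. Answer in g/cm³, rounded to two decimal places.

2.97

Δg_obs = 979591.58 − 979823.72 = -232.14 mGal over Δh = 1506.3 − 245.5 = 1260.8 m
Equal Bouguer anomalies ⇒ Δg_obs + (0.3086 − 0.04193ρ)·Δh = 0
0.3086 − 0.04193ρ = −Δg_obs/Δh = 0.18412
ρ = (0.3086 − 0.18412) / 0.04193 = 2.97 g/cm³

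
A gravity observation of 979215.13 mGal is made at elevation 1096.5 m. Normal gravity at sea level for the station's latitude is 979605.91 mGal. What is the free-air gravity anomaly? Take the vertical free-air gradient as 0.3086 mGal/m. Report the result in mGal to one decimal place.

-52.4

Free-air correction = 0.3086 × 1096.5 = 338.38 mGal
Free-air anomaly = 979215.13 − 979605.91 + (338.38) = -52.40 mGal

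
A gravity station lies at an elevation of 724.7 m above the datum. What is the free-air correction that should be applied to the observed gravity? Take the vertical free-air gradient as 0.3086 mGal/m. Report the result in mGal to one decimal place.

Free-air correction = 0.3086 × 724.7 = 223.6 mGal

223.6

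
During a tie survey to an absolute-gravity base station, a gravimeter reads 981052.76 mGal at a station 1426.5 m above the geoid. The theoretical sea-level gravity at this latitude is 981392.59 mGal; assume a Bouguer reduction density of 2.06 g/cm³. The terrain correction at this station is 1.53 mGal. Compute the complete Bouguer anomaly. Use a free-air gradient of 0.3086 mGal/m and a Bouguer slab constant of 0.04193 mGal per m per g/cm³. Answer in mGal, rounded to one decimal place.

-21.3

Free-air correction = 0.3086 × 1426.5 = 440.22 mGal
Free-air anomaly = 981052.76 − 981392.59 + (440.22) = 100.39 mGal
Bouguer slab correction = 0.04193 × 2.06 × 1426.5 = 123.22 mGal
Simple Bouguer anomaly = 100.39 − (123.22) = -22.83 mGal
Complete Bouguer anomaly = -22.83 + 1.53 = -21.30 mGal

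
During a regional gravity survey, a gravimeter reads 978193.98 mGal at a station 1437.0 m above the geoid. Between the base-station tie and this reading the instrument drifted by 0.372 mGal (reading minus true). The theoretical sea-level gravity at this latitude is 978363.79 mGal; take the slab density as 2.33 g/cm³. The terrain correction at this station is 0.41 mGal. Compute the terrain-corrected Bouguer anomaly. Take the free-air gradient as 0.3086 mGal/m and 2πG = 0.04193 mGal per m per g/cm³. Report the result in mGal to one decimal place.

Drift-corrected reading = 978193.98 − (0.372) = 978193.608 mGal
Free-air correction = 0.3086 × 1437.0 = 443.46 mGal
Free-air anomaly = 978193.608 − 978363.79 + (443.46) = 273.278 mGal
Bouguer slab correction = 0.04193 × 2.33 × 1437.0 = 140.39 mGal
Simple Bouguer anomaly = 273.278 − (140.39) = 132.888 mGal
Complete Bouguer anomaly = 132.888 + 0.41 = 133.298 mGal

133.3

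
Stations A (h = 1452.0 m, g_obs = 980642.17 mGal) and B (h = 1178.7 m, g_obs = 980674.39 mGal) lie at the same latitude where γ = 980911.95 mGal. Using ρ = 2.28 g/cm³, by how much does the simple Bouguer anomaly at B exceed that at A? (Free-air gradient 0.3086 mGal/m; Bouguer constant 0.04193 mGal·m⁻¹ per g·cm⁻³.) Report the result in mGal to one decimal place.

-26.0

Δg_SB(A) = 980642.17 − 980911.95 + 0.3086×1452.0 − 0.04193×2.28×1452.0 = 39.50 mGal
Δg_SB(B) = 980674.39 − 980911.95 + 0.3086×1178.7 − 0.04193×2.28×1178.7 = 13.50 mGal
Difference = 13.50 − (39.50) = -26.00 mGal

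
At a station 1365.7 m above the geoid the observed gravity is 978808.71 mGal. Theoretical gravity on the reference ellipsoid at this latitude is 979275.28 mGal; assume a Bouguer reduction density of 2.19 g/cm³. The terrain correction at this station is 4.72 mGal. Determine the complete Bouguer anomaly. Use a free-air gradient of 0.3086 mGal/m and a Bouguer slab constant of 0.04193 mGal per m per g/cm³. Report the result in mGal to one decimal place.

-165.8

Free-air correction = 0.3086 × 1365.7 = 421.46 mGal
Free-air anomaly = 978808.71 − 979275.28 + (421.46) = -45.11 mGal
Bouguer slab correction = 0.04193 × 2.19 × 1365.7 = 125.41 mGal
Simple Bouguer anomaly = -45.11 − (125.41) = -170.52 mGal
Complete Bouguer anomaly = -170.52 + 4.72 = -165.80 mGal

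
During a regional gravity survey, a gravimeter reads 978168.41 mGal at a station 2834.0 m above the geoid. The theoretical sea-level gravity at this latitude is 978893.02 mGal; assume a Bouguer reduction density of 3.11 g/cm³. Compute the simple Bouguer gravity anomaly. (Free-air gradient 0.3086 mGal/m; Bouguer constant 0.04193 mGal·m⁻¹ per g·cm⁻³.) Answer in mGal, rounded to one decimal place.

-219.6

Free-air correction = 0.3086 × 2834.0 = 874.57 mGal
Free-air anomaly = 978168.41 − 978893.02 + (874.57) = 149.96 mGal
Bouguer slab correction = 0.04193 × 3.11 × 2834.0 = 369.56 mGal
Simple Bouguer anomaly = 149.96 − (369.56) = -219.60 mGal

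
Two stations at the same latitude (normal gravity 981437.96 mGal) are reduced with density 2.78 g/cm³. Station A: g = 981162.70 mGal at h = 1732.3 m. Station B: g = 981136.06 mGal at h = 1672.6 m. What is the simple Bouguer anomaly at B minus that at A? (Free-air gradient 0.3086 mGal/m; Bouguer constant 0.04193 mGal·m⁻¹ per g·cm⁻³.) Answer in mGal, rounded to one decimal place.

-38.1

Δg_SB(A) = 981162.70 − 981437.96 + 0.3086×1732.3 − 0.04193×2.78×1732.3 = 57.40 mGal
Δg_SB(B) = 981136.06 − 981437.96 + 0.3086×1672.6 − 0.04193×2.78×1672.6 = 19.30 mGal
Difference = 19.30 − (57.40) = -38.10 mGal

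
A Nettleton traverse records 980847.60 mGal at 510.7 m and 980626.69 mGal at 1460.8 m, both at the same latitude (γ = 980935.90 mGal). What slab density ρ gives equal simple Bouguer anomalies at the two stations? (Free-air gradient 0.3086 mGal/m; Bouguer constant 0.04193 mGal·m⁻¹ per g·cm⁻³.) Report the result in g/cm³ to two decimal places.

Δg_obs = 980626.69 − 980847.60 = -220.91 mGal over Δh = 1460.8 − 510.7 = 950.1 m
Equal Bouguer anomalies ⇒ Δg_obs + (0.3086 − 0.04193ρ)·Δh = 0
0.3086 − 0.04193ρ = −Δg_obs/Δh = 0.23251
ρ = (0.3086 − 0.23251) / 0.04193 = 1.81 g/cm³

1.81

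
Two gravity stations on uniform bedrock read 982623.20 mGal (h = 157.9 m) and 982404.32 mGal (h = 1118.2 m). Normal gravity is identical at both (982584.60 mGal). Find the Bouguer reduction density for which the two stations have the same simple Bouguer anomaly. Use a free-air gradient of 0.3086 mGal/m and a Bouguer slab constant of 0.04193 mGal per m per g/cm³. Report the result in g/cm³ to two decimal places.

Δg_obs = 982404.32 − 982623.20 = -218.88 mGal over Δh = 1118.2 − 157.9 = 960.3 m
Equal Bouguer anomalies ⇒ Δg_obs + (0.3086 − 0.04193ρ)·Δh = 0
0.3086 − 0.04193ρ = −Δg_obs/Δh = 0.22793
ρ = (0.3086 − 0.22793) / 0.04193 = 1.92 g/cm³

1.92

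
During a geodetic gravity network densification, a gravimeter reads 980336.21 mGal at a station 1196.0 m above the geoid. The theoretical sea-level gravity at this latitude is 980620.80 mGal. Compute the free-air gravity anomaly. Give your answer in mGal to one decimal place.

Free-air correction = 0.3086 × 1196.0 = 369.09 mGal
Free-air anomaly = 980336.21 − 980620.80 + (369.09) = 84.50 mGal

84.5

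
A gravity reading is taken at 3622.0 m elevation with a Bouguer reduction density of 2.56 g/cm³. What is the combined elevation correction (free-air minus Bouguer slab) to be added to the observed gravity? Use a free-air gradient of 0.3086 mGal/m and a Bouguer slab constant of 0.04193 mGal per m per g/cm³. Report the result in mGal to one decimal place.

729.0

Combined gradient = 0.3086 − 0.04193 × 2.56 = 0.2012592 mGal/m
Combined elevation correction = 0.2012592 × 3622.0 = 729.0 mGal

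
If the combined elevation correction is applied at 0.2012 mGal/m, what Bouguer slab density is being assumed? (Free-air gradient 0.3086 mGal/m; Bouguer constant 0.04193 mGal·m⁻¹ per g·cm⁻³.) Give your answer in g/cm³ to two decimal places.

0.2012 = 0.3086 − 0.04193 × ρ
ρ = (0.3086 − 0.2012) / 0.04193 = 2.56 g/cm³

2.56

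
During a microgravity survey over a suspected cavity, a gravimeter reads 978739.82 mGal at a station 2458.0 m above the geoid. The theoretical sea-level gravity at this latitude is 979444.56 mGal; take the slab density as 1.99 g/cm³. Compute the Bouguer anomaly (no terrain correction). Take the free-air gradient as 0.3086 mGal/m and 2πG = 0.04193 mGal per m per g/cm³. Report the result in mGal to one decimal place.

Free-air correction = 0.3086 × 2458.0 = 758.54 mGal
Free-air anomaly = 978739.82 − 979444.56 + (758.54) = 53.80 mGal
Bouguer slab correction = 0.04193 × 1.99 × 2458.0 = 205.10 mGal
Simple Bouguer anomaly = 53.80 − (205.10) = -151.30 mGal

-151.3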